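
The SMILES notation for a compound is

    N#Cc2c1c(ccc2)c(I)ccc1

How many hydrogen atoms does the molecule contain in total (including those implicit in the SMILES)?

6

Walk through each heavy atom and fill implicit hydrogens from standard valence (C 4, N 3, O 2, S 2, halogen 1); for lowercase aromatic atoms, an aromatic c carries 1 H when it has two neighbours and 0 H with three, and aromatic n carries 0 H:
  atom 1: N, bond orders sum to 3 (valence 3) → 0 H
  atom 2: C, bond orders sum to 4 (valence 4) → 0 H
  atom 3: aromatic c, 3 neighbours → 0 H
  atom 4: aromatic c, 3 neighbours → 0 H
  atom 5: aromatic c, 3 neighbours → 0 H
  atom 6: aromatic c, 2 neighbours → 1 H
  atom 7: aromatic c, 2 neighbours → 1 H
  atom 8: aromatic c, 2 neighbours → 1 H
  atom 9: aromatic c, 3 neighbours → 0 H
  atom 10: I (halogen, monovalent) → 0 H
  atom 11: aromatic c, 2 neighbours → 1 H
  atom 12: aromatic c, 2 neighbours → 1 H
  atom 13: aromatic c, 2 neighbours → 1 H
Total hydrogens: 6.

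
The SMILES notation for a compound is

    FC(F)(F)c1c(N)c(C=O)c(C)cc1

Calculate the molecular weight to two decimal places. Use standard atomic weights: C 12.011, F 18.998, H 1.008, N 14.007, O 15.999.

203.16 g/mol

First, the molecular formula is C9H8F3NO (counting implicit H from valence).
  C: 9 × 12.011 = 108.099
  F: 3 × 18.998 = 56.994
  H: 8 × 1.008 = 8.064
  N: 1 × 14.007 = 14.007
  O: 1 × 15.999 = 15.999
Sum: 9×12.011 + 3×18.998 + 8×1.008 + 1×14.007 + 1×15.999 = 203.163 → 203.16 g/mol.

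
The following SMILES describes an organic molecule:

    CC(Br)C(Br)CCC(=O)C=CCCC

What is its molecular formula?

C11H18Br2O

Walk through each heavy atom and fill implicit hydrogens from standard valence (C 4, N 3, O 2, S 2, halogen 1):
  atom 1: C, bond orders sum to 1 (valence 4) → 3 H
  atom 2: C, bond orders sum to 3 (valence 4) → 1 H
  atom 3: Br (halogen, monovalent) → 0 H
  atom 4: C, bond orders sum to 3 (valence 4) → 1 H
  atom 5: Br (halogen, monovalent) → 0 H
  atom 6: C, bond orders sum to 2 (valence 4) → 2 H
  atom 7: C, bond orders sum to 2 (valence 4) → 2 H
  atom 8: C, bond orders sum to 4 (valence 4) → 0 H
  atom 9: O, bond orders sum to 2 (valence 2) → 0 H
  atom 10: C, bond orders sum to 3 (valence 4) → 1 H
  atom 11: C, bond orders sum to 3 (valence 4) → 1 H
  atom 12: C, bond orders sum to 2 (valence 4) → 2 H
  atom 13: C, bond orders sum to 2 (valence 4) → 2 H
  atom 14: C, bond orders sum to 1 (valence 4) → 3 H
Totals → C:11, H:18, Br:2, O:1.
In Hill order: C11H18Br2O.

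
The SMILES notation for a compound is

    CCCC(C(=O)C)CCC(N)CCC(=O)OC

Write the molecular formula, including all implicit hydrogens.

Walk through each heavy atom and fill implicit hydrogens from standard valence (C 4, N 3, O 2, S 2, halogen 1):
  atom 1: C, bond orders sum to 1 (valence 4) → 3 H
  atom 2: C, bond orders sum to 2 (valence 4) → 2 H
  atom 3: C, bond orders sum to 2 (valence 4) → 2 H
  atom 4: C, bond orders sum to 3 (valence 4) → 1 H
  atom 5: C, bond orders sum to 4 (valence 4) → 0 H
  atom 6: O, bond orders sum to 2 (valence 2) → 0 H
  atom 7: C, bond orders sum to 1 (valence 4) → 3 H
  atom 8: C, bond orders sum to 2 (valence 4) → 2 H
  atom 9: C, bond orders sum to 2 (valence 4) → 2 H
  atom 10: C, bond orders sum to 3 (valence 4) → 1 H
  atom 11: N, bond orders sum to 1 (valence 3) → 2 H
  atom 12: C, bond orders sum to 2 (valence 4) → 2 H
  atom 13: C, bond orders sum to 2 (valence 4) → 2 H
  atom 14: C, bond orders sum to 4 (valence 4) → 0 H
  atom 15: O, bond orders sum to 2 (valence 2) → 0 H
  atom 16: O, bond orders sum to 2 (valence 2) → 0 H
  atom 17: C, bond orders sum to 1 (valence 4) → 3 H
Totals → C:13, H:25, N:1, O:3.
In Hill order: C13H25NO3.

C13H25NO3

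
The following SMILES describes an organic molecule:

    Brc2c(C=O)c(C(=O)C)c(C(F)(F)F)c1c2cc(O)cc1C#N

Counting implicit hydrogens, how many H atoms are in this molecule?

Walk through each heavy atom and fill implicit hydrogens from standard valence (C 4, N 3, O 2, S 2, halogen 1); for lowercase aromatic atoms, an aromatic c carries 1 H when it has two neighbours and 0 H with three, and aromatic n carries 0 H:
  atom 1: Br (halogen, monovalent) → 0 H
  atom 2: aromatic c, 3 neighbours → 0 H
  atom 3: aromatic c, 3 neighbours → 0 H
  atom 4: C, bond orders sum to 3 (valence 4) → 1 H
  atom 5: O, bond orders sum to 2 (valence 2) → 0 H
  atom 6: aromatic c, 3 neighbours → 0 H
  atom 7: C, bond orders sum to 4 (valence 4) → 0 H
  atom 8: O, bond orders sum to 2 (valence 2) → 0 H
  atom 9: C, bond orders sum to 1 (valence 4) → 3 H
  atom 10: aromatic c, 3 neighbours → 0 H
  atom 11: C, bond orders sum to 4 (valence 4) → 0 H
  atom 12: F (halogen, monovalent) → 0 H
  atom 13: F (halogen, monovalent) → 0 H
  atom 14: F (halogen, monovalent) → 0 H
  atom 15: aromatic c, 3 neighbours → 0 H
  atom 16: aromatic c, 3 neighbours → 0 H
  atom 17: aromatic c, 2 neighbours → 1 H
  atom 18: aromatic c, 3 neighbours → 0 H
  atom 19: O, bond orders sum to 1 (valence 2) → 1 H
  atom 20: aromatic c, 2 neighbours → 1 H
  atom 21: aromatic c, 3 neighbours → 0 H
  atom 22: C, bond orders sum to 4 (valence 4) → 0 H
  atom 23: N, bond orders sum to 3 (valence 3) → 0 H
Total hydrogens: 7.

7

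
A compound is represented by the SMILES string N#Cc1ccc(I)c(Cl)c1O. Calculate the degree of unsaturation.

Molecular formula: C7H3ClINO.
DoU = (2C + 2 + N − H − X) / 2, where X is the halogen count and O/S are ignored.
    = (2·7 + 2 + 1 − 3 − 2) / 2 = 12 / 2 = 6.

6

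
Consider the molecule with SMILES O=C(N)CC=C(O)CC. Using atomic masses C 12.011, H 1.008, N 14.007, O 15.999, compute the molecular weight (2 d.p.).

First, the molecular formula is C6H11NO2 (counting implicit H from valence).
  C: 6 × 12.011 = 72.066
  H: 11 × 1.008 = 11.088
  N: 1 × 14.007 = 14.007
  O: 2 × 15.999 = 31.998
Sum: 6×12.011 + 11×1.008 + 1×14.007 + 2×15.999 = 129.159 → 129.16 g/mol.

129.16 g/mol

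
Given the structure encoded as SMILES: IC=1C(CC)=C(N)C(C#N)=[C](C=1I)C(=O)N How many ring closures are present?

In SMILES, each pair of matching ring-closure digits denotes one ring-closing bond; the number of such bonds equals the number of independent rings.
Ring-closure bonds here: 1.

1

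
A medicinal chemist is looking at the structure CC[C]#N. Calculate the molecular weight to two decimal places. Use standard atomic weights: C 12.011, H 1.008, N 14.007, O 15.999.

55.08 g/mol

First, the molecular formula is C3H5N (counting implicit H from valence).
  C: 3 × 12.011 = 36.033
  H: 5 × 1.008 = 5.040
  N: 1 × 14.007 = 14.007
Sum: 3×12.011 + 5×1.008 + 1×14.007 = 55.080 → 55.08 g/mol.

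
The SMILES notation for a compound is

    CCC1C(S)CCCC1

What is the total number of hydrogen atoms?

16

Walk through each heavy atom and fill implicit hydrogens from standard valence (C 4, N 3, O 2, S 2, halogen 1):
  atom 1: C, bond orders sum to 1 (valence 4) → 3 H
  atom 2: C, bond orders sum to 2 (valence 4) → 2 H
  atom 3: C, bond orders sum to 3 (valence 4) → 1 H
  atom 4: C, bond orders sum to 3 (valence 4) → 1 H
  atom 5: S, bond orders sum to 1 (valence 2) → 1 H
  atom 6: C, bond orders sum to 2 (valence 4) → 2 H
  atom 7: C, bond orders sum to 2 (valence 4) → 2 H
  atom 8: C, bond orders sum to 2 (valence 4) → 2 H
  atom 9: C, bond orders sum to 2 (valence 4) → 2 H
Total hydrogens: 16.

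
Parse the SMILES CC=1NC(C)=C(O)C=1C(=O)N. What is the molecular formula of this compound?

C7H10N2O2

Walk through each heavy atom and fill implicit hydrogens from standard valence (C 4, N 3, O 2, S 2, halogen 1):
  atom 1: C, bond orders sum to 1 (valence 4) → 3 H
  atom 2: C, bond orders sum to 4 (valence 4) → 0 H
  atom 3: N, bond orders sum to 2 (valence 3) → 1 H
  atom 4: C, bond orders sum to 4 (valence 4) → 0 H
  atom 5: C, bond orders sum to 1 (valence 4) → 3 H
  atom 6: C, bond orders sum to 4 (valence 4) → 0 H
  atom 7: O, bond orders sum to 1 (valence 2) → 1 H
  atom 8: C, bond orders sum to 4 (valence 4) → 0 H
  atom 9: C, bond orders sum to 4 (valence 4) → 0 H
  atom 10: O, bond orders sum to 2 (valence 2) → 0 H
  atom 11: N, bond orders sum to 1 (valence 3) → 2 H
Totals → C:7, H:10, N:2, O:2.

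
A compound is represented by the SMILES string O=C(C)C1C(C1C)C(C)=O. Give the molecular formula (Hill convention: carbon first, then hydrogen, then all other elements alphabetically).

C8H12O2

Walk through each heavy atom and fill implicit hydrogens from standard valence (C 4, N 3, O 2, S 2, halogen 1):
  atom 1: O, bond orders sum to 2 (valence 2) → 0 H
  atom 2: C, bond orders sum to 4 (valence 4) → 0 H
  atom 3: C, bond orders sum to 1 (valence 4) → 3 H
  atom 4: C, bond orders sum to 3 (valence 4) → 1 H
  atom 5: C, bond orders sum to 3 (valence 4) → 1 H
  atom 6: C, bond orders sum to 3 (valence 4) → 1 H
  atom 7: C, bond orders sum to 1 (valence 4) → 3 H
  atom 8: C, bond orders sum to 4 (valence 4) → 0 H
  atom 9: C, bond orders sum to 1 (valence 4) → 3 H
  atom 10: O, bond orders sum to 2 (valence 2) → 0 H
Totals → C:8, H:12, O:2.
In Hill order: C8H12O2.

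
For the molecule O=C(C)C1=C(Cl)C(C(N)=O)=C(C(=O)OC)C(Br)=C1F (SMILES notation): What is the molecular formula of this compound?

Walk through each heavy atom and fill implicit hydrogens from standard valence (C 4, N 3, O 2, S 2, halogen 1):
  atom 1: O, bond orders sum to 2 (valence 2) → 0 H
  atom 2: C, bond orders sum to 4 (valence 4) → 0 H
  atom 3: C, bond orders sum to 1 (valence 4) → 3 H
  atom 4: C, bond orders sum to 4 (valence 4) → 0 H
  atom 5: C, bond orders sum to 4 (valence 4) → 0 H
  atom 6: Cl (halogen, monovalent) → 0 H
  atom 7: C, bond orders sum to 4 (valence 4) → 0 H
  atom 8: C, bond orders sum to 4 (valence 4) → 0 H
  atom 9: N, bond orders sum to 1 (valence 3) → 2 H
  atom 10: O, bond orders sum to 2 (valence 2) → 0 H
  atom 11: C, bond orders sum to 4 (valence 4) → 0 H
  atom 12: C, bond orders sum to 4 (valence 4) → 0 H
  atom 13: O, bond orders sum to 2 (valence 2) → 0 H
  atom 14: O, bond orders sum to 2 (valence 2) → 0 H
  atom 15: C, bond orders sum to 1 (valence 4) → 3 H
  atom 16: C, bond orders sum to 4 (valence 4) → 0 H
  atom 17: Br (halogen, monovalent) → 0 H
  atom 18: C, bond orders sum to 4 (valence 4) → 0 H
  atom 19: F (halogen, monovalent) → 0 H
Totals → C:11, H:8, Br:1, Cl:1, F:1, N:1, O:4.

C11H8BrClFNO4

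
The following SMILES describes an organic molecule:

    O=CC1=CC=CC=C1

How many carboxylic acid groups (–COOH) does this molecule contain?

Scan the SMILES for the carboxylic acid motif — none present.
Groups that are present: 1 aldehyde.

0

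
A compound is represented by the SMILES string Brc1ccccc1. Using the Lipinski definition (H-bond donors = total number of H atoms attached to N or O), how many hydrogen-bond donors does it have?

0

Donors: find every N or O and count the H atoms it carries.
  (no N or O atoms present)
Lipinski HBD = 0.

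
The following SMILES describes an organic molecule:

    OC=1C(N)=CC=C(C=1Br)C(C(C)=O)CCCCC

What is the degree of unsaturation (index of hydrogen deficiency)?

5

Molecular formula: C14H20BrNO2.
DoU = (2C + 2 + N − H − X) / 2, where X is the halogen count and O/S are ignored.
    = (2·14 + 2 + 1 − 20 − 1) / 2 = 10 / 2 = 5.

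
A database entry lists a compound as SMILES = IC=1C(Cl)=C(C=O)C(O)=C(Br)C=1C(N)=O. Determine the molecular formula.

C8H4BrClINO3

Walk through each heavy atom and fill implicit hydrogens from standard valence (C 4, N 3, O 2, S 2, halogen 1):
  atom 1: I (halogen, monovalent) → 0 H
  atom 2: C, bond orders sum to 4 (valence 4) → 0 H
  atom 3: C, bond orders sum to 4 (valence 4) → 0 H
  atom 4: Cl (halogen, monovalent) → 0 H
  atom 5: C, bond orders sum to 4 (valence 4) → 0 H
  atom 6: C, bond orders sum to 3 (valence 4) → 1 H
  atom 7: O, bond orders sum to 2 (valence 2) → 0 H
  atom 8: C, bond orders sum to 4 (valence 4) → 0 H
  atom 9: O, bond orders sum to 1 (valence 2) → 1 H
  atom 10: C, bond orders sum to 4 (valence 4) → 0 H
  atom 11: Br (halogen, monovalent) → 0 H
  atom 12: C, bond orders sum to 4 (valence 4) → 0 H
  atom 13: C, bond orders sum to 4 (valence 4) → 0 H
  atom 14: N, bond orders sum to 1 (valence 3) → 2 H
  atom 15: O, bond orders sum to 2 (valence 2) → 0 H
Totals → C:8, H:4, Br:1, Cl:1, I:1, N:1, O:3.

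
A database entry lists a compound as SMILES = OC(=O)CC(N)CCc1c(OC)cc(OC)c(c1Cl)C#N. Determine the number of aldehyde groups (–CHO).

0

Scan the SMILES for the aldehyde motif — none present.
Groups that are present: 1 carboxylic acid, 2 ether, 1 nitrile, 1 primary amine.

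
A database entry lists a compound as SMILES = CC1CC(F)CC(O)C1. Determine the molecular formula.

Walk through each heavy atom and fill implicit hydrogens from standard valence (C 4, N 3, O 2, S 2, halogen 1):
  atom 1: C, bond orders sum to 1 (valence 4) → 3 H
  atom 2: C, bond orders sum to 3 (valence 4) → 1 H
  atom 3: C, bond orders sum to 2 (valence 4) → 2 H
  atom 4: C, bond orders sum to 3 (valence 4) → 1 H
  atom 5: F (halogen, monovalent) → 0 H
  atom 6: C, bond orders sum to 2 (valence 4) → 2 H
  atom 7: C, bond orders sum to 3 (valence 4) → 1 H
  atom 8: O, bond orders sum to 1 (valence 2) → 1 H
  atom 9: C, bond orders sum to 2 (valence 4) → 2 H
Totals → C:7, H:13, F:1, O:1.

C7H13FO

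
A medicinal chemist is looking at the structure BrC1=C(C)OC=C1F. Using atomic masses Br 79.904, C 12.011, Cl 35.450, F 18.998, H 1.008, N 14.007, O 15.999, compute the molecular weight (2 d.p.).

First, the molecular formula is C5H4BrFO (counting implicit H from valence).
  Br: 1 × 79.904 = 79.904
  C: 5 × 12.011 = 60.055
  F: 1 × 18.998 = 18.998
  H: 4 × 1.008 = 4.032
  O: 1 × 15.999 = 15.999
Sum: 1×79.904 + 5×12.011 + 1×18.998 + 4×1.008 + 1×15.999 = 178.988 → 178.99 g/mol.

178.99 g/mol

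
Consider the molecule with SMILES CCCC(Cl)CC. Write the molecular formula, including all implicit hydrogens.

Walk through each heavy atom and fill implicit hydrogens from standard valence (C 4, N 3, O 2, S 2, halogen 1):
  atom 1: C, bond orders sum to 1 (valence 4) → 3 H
  atom 2: C, bond orders sum to 2 (valence 4) → 2 H
  atom 3: C, bond orders sum to 2 (valence 4) → 2 H
  atom 4: C, bond orders sum to 3 (valence 4) → 1 H
  atom 5: Cl (halogen, monovalent) → 0 H
  atom 6: C, bond orders sum to 2 (valence 4) → 2 H
  atom 7: C, bond orders sum to 1 (valence 4) → 3 H
Totals → C:6, H:13, Cl:1.
In Hill order: C6H13Cl.

C6H13Cl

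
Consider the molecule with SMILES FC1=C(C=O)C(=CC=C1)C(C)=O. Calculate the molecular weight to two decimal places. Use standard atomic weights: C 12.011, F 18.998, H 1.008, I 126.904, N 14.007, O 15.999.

First, the molecular formula is C9H7FO2 (counting implicit H from valence).
  C: 9 × 12.011 = 108.099
  F: 1 × 18.998 = 18.998
  H: 7 × 1.008 = 7.056
  O: 2 × 15.999 = 31.998
Sum: 9×12.011 + 1×18.998 + 7×1.008 + 2×15.999 = 166.151 → 166.15 g/mol.

166.15 g/mol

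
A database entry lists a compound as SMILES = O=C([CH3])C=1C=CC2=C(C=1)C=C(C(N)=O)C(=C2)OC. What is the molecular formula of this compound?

Walk through each heavy atom and fill implicit hydrogens from standard valence (C 4, N 3, O 2, S 2, halogen 1):
  atom 1: O, bond orders sum to 2 (valence 2) → 0 H
  atom 2: C, bond orders sum to 4 (valence 4) → 0 H
  atom 3: C with explicit H count 3
  atom 4: C, bond orders sum to 4 (valence 4) → 0 H
  atom 5: C, bond orders sum to 3 (valence 4) → 1 H
  atom 6: C, bond orders sum to 3 (valence 4) → 1 H
  atom 7: C, bond orders sum to 4 (valence 4) → 0 H
  atom 8: C, bond orders sum to 4 (valence 4) → 0 H
  atom 9: C, bond orders sum to 3 (valence 4) → 1 H
  atom 10: C, bond orders sum to 3 (valence 4) → 1 H
  atom 11: C, bond orders sum to 4 (valence 4) → 0 H
  atom 12: C, bond orders sum to 4 (valence 4) → 0 H
  atom 13: N, bond orders sum to 1 (valence 3) → 2 H
  atom 14: O, bond orders sum to 2 (valence 2) → 0 H
  atom 15: C, bond orders sum to 4 (valence 4) → 0 H
  atom 16: C, bond orders sum to 3 (valence 4) → 1 H
  atom 17: O, bond orders sum to 2 (valence 2) → 0 H
  atom 18: C, bond orders sum to 1 (valence 4) → 3 H
Totals → C:14, H:13, N:1, O:3.
In Hill order: C14H13NO3.

C14H13NO3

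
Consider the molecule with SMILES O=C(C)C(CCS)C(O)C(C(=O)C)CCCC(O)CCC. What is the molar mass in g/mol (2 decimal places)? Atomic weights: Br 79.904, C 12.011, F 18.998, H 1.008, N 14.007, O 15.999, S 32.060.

318.47 g/mol

First, the molecular formula is C16H30O4S (counting implicit H from valence).
  C: 16 × 12.011 = 192.176
  H: 30 × 1.008 = 30.240
  O: 4 × 15.999 = 63.996
  S: 1 × 32.060 = 32.060
Sum: 16×12.011 + 30×1.008 + 4×15.999 + 1×32.060 = 318.472 → 318.47 g/mol.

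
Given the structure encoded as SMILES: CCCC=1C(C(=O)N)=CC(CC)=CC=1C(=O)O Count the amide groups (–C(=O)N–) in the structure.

1

The amide motif appears at heavy-atom position 6 in the SMILES.
Other groups present: 1 carboxylic acid.
Amide count: 1.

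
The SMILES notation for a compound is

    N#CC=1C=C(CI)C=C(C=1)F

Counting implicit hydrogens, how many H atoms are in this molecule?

5

Walk through each heavy atom and fill implicit hydrogens from standard valence (C 4, N 3, O 2, S 2, halogen 1):
  atom 1: N, bond orders sum to 3 (valence 3) → 0 H
  atom 2: C, bond orders sum to 4 (valence 4) → 0 H
  atom 3: C, bond orders sum to 4 (valence 4) → 0 H
  atom 4: C, bond orders sum to 3 (valence 4) → 1 H
  atom 5: C, bond orders sum to 4 (valence 4) → 0 H
  atom 6: C, bond orders sum to 2 (valence 4) → 2 H
  atom 7: I (halogen, monovalent) → 0 H
  atom 8: C, bond orders sum to 3 (valence 4) → 1 H
  atom 9: C, bond orders sum to 4 (valence 4) → 0 H
  atom 10: C, bond orders sum to 3 (valence 4) → 1 H
  atom 11: F (halogen, monovalent) → 0 H
Total hydrogens: 5.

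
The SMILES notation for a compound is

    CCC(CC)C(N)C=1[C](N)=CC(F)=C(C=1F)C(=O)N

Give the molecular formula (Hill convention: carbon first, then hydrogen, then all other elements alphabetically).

C13H19F2N3O

Walk through each heavy atom and fill implicit hydrogens from standard valence (C 4, N 3, O 2, S 2, halogen 1):
  atom 1: C, bond orders sum to 1 (valence 4) → 3 H
  atom 2: C, bond orders sum to 2 (valence 4) → 2 H
  atom 3: C, bond orders sum to 3 (valence 4) → 1 H
  atom 4: C, bond orders sum to 2 (valence 4) → 2 H
  atom 5: C, bond orders sum to 1 (valence 4) → 3 H
  atom 6: C, bond orders sum to 3 (valence 4) → 1 H
  atom 7: N, bond orders sum to 1 (valence 3) → 2 H
  atom 8: C, bond orders sum to 4 (valence 4) → 0 H
  atom 9: C with explicit H count 0
  atom 10: N, bond orders sum to 1 (valence 3) → 2 H
  atom 11: C, bond orders sum to 3 (valence 4) → 1 H
  atom 12: C, bond orders sum to 4 (valence 4) → 0 H
  atom 13: F (halogen, monovalent) → 0 H
  atom 14: C, bond orders sum to 4 (valence 4) → 0 H
  atom 15: C, bond orders sum to 4 (valence 4) → 0 H
  atom 16: F (halogen, monovalent) → 0 H
  atom 17: C, bond orders sum to 4 (valence 4) → 0 H
  atom 18: O, bond orders sum to 2 (valence 2) → 0 H
  atom 19: N, bond orders sum to 1 (valence 3) → 2 H
Totals → C:13, H:19, F:2, N:3, O:1.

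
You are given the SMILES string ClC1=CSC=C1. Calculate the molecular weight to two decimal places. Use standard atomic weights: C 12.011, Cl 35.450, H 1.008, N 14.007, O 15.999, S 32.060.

118.58 g/mol

First, the molecular formula is C4H3ClS (counting implicit H from valence).
  C: 4 × 12.011 = 48.044
  Cl: 1 × 35.450 = 35.450
  H: 3 × 1.008 = 3.024
  S: 1 × 32.060 = 32.060
Sum: 4×12.011 + 1×35.450 + 3×1.008 + 1×32.060 = 118.578 → 118.58 g/mol.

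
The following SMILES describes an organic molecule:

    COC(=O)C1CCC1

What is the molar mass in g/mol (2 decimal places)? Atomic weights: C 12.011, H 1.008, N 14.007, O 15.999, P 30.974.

First, the molecular formula is C6H10O2 (counting implicit H from valence).
  C: 6 × 12.011 = 72.066
  H: 10 × 1.008 = 10.080
  O: 2 × 15.999 = 31.998
Sum: 6×12.011 + 10×1.008 + 2×15.999 = 114.144 → 114.14 g/mol.

114.14 g/mol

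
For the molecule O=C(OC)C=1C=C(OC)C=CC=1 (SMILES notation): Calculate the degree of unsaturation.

5

Molecular formula: C9H10O3.
DoU = (2C + 2 + N − H − X) / 2, where X is the halogen count and O/S are ignored.
    = (2·9 + 2 + 0 − 10 − 0) / 2 = 10 / 2 = 5.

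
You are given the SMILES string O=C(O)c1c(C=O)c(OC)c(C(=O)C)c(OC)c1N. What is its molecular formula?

C12H13NO6

Walk through each heavy atom and fill implicit hydrogens from standard valence (C 4, N 3, O 2, S 2, halogen 1); for lowercase aromatic atoms, an aromatic c carries 1 H when it has two neighbours and 0 H with three, and aromatic n carries 0 H:
  atom 1: O, bond orders sum to 2 (valence 2) → 0 H
  atom 2: C, bond orders sum to 4 (valence 4) → 0 H
  atom 3: O, bond orders sum to 1 (valence 2) → 1 H
  atom 4: aromatic c, 3 neighbours → 0 H
  atom 5: aromatic c, 3 neighbours → 0 H
  atom 6: C, bond orders sum to 3 (valence 4) → 1 H
  atom 7: O, bond orders sum to 2 (valence 2) → 0 H
  atom 8: aromatic c, 3 neighbours → 0 H
  atom 9: O, bond orders sum to 2 (valence 2) → 0 H
  atom 10: C, bond orders sum to 1 (valence 4) → 3 H
  atom 11: aromatic c, 3 neighbours → 0 H
  atom 12: C, bond orders sum to 4 (valence 4) → 0 H
  atom 13: O, bond orders sum to 2 (valence 2) → 0 H
  atom 14: C, bond orders sum to 1 (valence 4) → 3 H
  atom 15: aromatic c, 3 neighbours → 0 H
  atom 16: O, bond orders sum to 2 (valence 2) → 0 H
  atom 17: C, bond orders sum to 1 (valence 4) → 3 H
  atom 18: aromatic c, 3 neighbours → 0 H
  atom 19: N, bond orders sum to 1 (valence 3) → 2 H
Totals → C:12, H:13, N:1, O:6.
In Hill order: C12H13NO6.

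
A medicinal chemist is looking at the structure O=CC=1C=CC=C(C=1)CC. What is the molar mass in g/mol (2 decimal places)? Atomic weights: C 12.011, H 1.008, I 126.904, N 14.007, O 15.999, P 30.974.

First, the molecular formula is C9H10O (counting implicit H from valence).
  C: 9 × 12.011 = 108.099
  H: 10 × 1.008 = 10.080
  O: 1 × 15.999 = 15.999
Sum: 9×12.011 + 10×1.008 + 1×15.999 = 134.178 → 134.18 g/mol.

134.18 g/mol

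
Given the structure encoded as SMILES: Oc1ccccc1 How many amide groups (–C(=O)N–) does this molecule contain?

Scan the SMILES for the amide motif — none present.
Groups that are present: 1 hydroxyl.

0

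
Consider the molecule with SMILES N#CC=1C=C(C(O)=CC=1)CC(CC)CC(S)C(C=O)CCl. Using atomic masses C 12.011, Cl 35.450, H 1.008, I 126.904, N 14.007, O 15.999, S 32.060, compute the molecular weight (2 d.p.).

First, the molecular formula is C16H20ClNO2S (counting implicit H from valence).
  C: 16 × 12.011 = 192.176
  Cl: 1 × 35.450 = 35.450
  H: 20 × 1.008 = 20.160
  N: 1 × 14.007 = 14.007
  O: 2 × 15.999 = 31.998
  S: 1 × 32.060 = 32.060
Sum: 16×12.011 + 1×35.450 + 20×1.008 + 1×14.007 + 2×15.999 + 1×32.060 = 325.851 → 325.85 g/mol.

325.85 g/mol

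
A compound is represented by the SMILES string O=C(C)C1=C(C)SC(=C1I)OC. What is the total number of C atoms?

Count every carbon token in the SMILES (each C, including those in ring-closure positions and inside branches).
Carbon count: 8.

8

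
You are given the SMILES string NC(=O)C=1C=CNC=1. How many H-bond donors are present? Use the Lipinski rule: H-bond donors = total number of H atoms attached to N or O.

Donors: find every N or O and count the H atoms it carries.
  atom 1 (N): bond orders sum to 1 → 2 H
  atom 3 (O): bond orders sum to 2 → 0 H
  atom 7 (N): bond orders sum to 2 → 1 H
Lipinski HBD = 3.

3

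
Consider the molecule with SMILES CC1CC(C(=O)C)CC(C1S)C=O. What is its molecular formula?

C10H16O2S

Walk through each heavy atom and fill implicit hydrogens from standard valence (C 4, N 3, O 2, S 2, halogen 1):
  atom 1: C, bond orders sum to 1 (valence 4) → 3 H
  atom 2: C, bond orders sum to 3 (valence 4) → 1 H
  atom 3: C, bond orders sum to 2 (valence 4) → 2 H
  atom 4: C, bond orders sum to 3 (valence 4) → 1 H
  atom 5: C, bond orders sum to 4 (valence 4) → 0 H
  atom 6: O, bond orders sum to 2 (valence 2) → 0 H
  atom 7: C, bond orders sum to 1 (valence 4) → 3 H
  atom 8: C, bond orders sum to 2 (valence 4) → 2 H
  atom 9: C, bond orders sum to 3 (valence 4) → 1 H
  atom 10: C, bond orders sum to 3 (valence 4) → 1 H
  atom 11: S, bond orders sum to 1 (valence 2) → 1 H
  atom 12: C, bond orders sum to 3 (valence 4) → 1 H
  atom 13: O, bond orders sum to 2 (valence 2) → 0 H
Totals → C:10, H:16, O:2, S:1.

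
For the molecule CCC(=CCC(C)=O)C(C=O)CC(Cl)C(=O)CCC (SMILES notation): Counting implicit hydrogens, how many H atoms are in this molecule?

23

Walk through each heavy atom and fill implicit hydrogens from standard valence (C 4, N 3, O 2, S 2, halogen 1):
  atom 1: C, bond orders sum to 1 (valence 4) → 3 H
  atom 2: C, bond orders sum to 2 (valence 4) → 2 H
  atom 3: C, bond orders sum to 4 (valence 4) → 0 H
  atom 4: C, bond orders sum to 3 (valence 4) → 1 H
  atom 5: C, bond orders sum to 2 (valence 4) → 2 H
  atom 6: C, bond orders sum to 4 (valence 4) → 0 H
  atom 7: C, bond orders sum to 1 (valence 4) → 3 H
  atom 8: O, bond orders sum to 2 (valence 2) → 0 H
  atom 9: C, bond orders sum to 3 (valence 4) → 1 H
  atom 10: C, bond orders sum to 3 (valence 4) → 1 H
  atom 11: O, bond orders sum to 2 (valence 2) → 0 H
  atom 12: C, bond orders sum to 2 (valence 4) → 2 H
  atom 13: C, bond orders sum to 3 (valence 4) → 1 H
  atom 14: Cl (halogen, monovalent) → 0 H
  atom 15: C, bond orders sum to 4 (valence 4) → 0 H
  atom 16: O, bond orders sum to 2 (valence 2) → 0 H
  atom 17: C, bond orders sum to 2 (valence 4) → 2 H
  atom 18: C, bond orders sum to 2 (valence 4) → 2 H
  atom 19: C, bond orders sum to 1 (valence 4) → 3 H
Total hydrogens: 23.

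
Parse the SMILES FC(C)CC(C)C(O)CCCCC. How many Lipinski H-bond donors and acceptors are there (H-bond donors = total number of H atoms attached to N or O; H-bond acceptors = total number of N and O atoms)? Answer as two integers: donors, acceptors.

Donors: find every N or O and count the H atoms it carries.
  atom 8 (O): bond orders sum to 1 → 1 H
Lipinski HBD = 1.
Acceptors: N atoms = 0, O atoms = 1 → HBA = 1.

1, 1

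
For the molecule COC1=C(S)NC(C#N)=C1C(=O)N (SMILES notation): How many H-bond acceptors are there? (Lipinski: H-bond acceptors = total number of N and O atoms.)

5

N atoms: 3; O atoms: 2.
Lipinski HBA = 3 + 2 = 5.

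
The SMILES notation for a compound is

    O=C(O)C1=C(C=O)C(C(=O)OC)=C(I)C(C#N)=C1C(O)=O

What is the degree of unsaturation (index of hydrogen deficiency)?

10

Degree of unsaturation = (number of rings) + (number of π bonds).
Ring closures in the SMILES: 1.
π bonds: 7 double bonds (each 1 DoU), 1 triple bond (each 2 DoU) → 9 DoU from unsaturation.
Total DoU = 1 + 9 = 10.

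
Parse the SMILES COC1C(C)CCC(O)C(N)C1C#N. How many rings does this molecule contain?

In SMILES, each pair of matching ring-closure digits denotes one ring-closing bond; the number of such bonds equals the number of independent rings.
Ring-closure bonds here: 1.

1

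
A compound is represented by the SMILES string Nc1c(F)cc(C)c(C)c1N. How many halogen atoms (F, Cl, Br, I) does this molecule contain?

Halogen atoms appear at heavy-atom position 4 (1×F).
Other groups present: 2 primary amine.
Halogen count: 1.

1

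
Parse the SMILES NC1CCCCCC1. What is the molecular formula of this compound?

Walk through each heavy atom and fill implicit hydrogens from standard valence (C 4, N 3, O 2, S 2, halogen 1):
  atom 1: N, bond orders sum to 1 (valence 3) → 2 H
  atom 2: C, bond orders sum to 3 (valence 4) → 1 H
  atom 3: C, bond orders sum to 2 (valence 4) → 2 H
  atom 4: C, bond orders sum to 2 (valence 4) → 2 H
  atom 5: C, bond orders sum to 2 (valence 4) → 2 H
  atom 6: C, bond orders sum to 2 (valence 4) → 2 H
  atom 7: C, bond orders sum to 2 (valence 4) → 2 H
  atom 8: C, bond orders sum to 2 (valence 4) → 2 H
Totals → C:7, H:15, N:1.

C7H15N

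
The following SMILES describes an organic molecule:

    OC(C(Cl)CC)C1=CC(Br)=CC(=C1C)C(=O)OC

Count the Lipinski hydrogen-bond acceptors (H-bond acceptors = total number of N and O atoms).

N atoms: 0; O atoms: 3.
Lipinski HBA = 0 + 3 = 3.

3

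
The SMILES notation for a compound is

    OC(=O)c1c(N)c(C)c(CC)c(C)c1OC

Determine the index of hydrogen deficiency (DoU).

Molecular formula: C12H17NO3.
DoU = (2C + 2 + N − H − X) / 2, where X is the halogen count and O/S are ignored.
    = (2·12 + 2 + 1 − 17 − 0) / 2 = 10 / 2 = 5.

5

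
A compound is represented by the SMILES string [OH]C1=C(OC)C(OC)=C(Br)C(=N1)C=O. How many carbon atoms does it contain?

8

Count every carbon token in the SMILES (each C, including those in ring-closure positions and inside branches).
Carbon count: 8.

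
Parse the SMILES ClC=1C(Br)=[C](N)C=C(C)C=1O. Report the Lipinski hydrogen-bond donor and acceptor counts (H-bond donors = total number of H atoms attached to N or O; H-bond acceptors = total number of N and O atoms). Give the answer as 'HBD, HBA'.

3, 2

Donors: find every N or O and count the H atoms it carries.
  atom 6 (N): bond orders sum to 1 → 2 H
  atom 11 (O): bond orders sum to 1 → 1 H
Lipinski HBD = 3.
Acceptors: N atoms = 1, O atoms = 1 → HBA = 2.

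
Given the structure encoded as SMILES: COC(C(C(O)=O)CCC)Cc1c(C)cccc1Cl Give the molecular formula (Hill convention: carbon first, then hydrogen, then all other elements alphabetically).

Walk through each heavy atom and fill implicit hydrogens from standard valence (C 4, N 3, O 2, S 2, halogen 1); for lowercase aromatic atoms, an aromatic c carries 1 H when it has two neighbours and 0 H with three, and aromatic n carries 0 H:
  atom 1: C, bond orders sum to 1 (valence 4) → 3 H
  atom 2: O, bond orders sum to 2 (valence 2) → 0 H
  atom 3: C, bond orders sum to 3 (valence 4) → 1 H
  atom 4: C, bond orders sum to 3 (valence 4) → 1 H
  atom 5: C, bond orders sum to 4 (valence 4) → 0 H
  atom 6: O, bond orders sum to 1 (valence 2) → 1 H
  atom 7: O, bond orders sum to 2 (valence 2) → 0 H
  atom 8: C, bond orders sum to 2 (valence 4) → 2 H
  atom 9: C, bond orders sum to 2 (valence 4) → 2 H
  atom 10: C, bond orders sum to 1 (valence 4) → 3 H
  atom 11: C, bond orders sum to 2 (valence 4) → 2 H
  atom 12: aromatic c, 3 neighbours → 0 H
  atom 13: aromatic c, 3 neighbours → 0 H
  atom 14: C, bond orders sum to 1 (valence 4) → 3 H
  atom 15: aromatic c, 2 neighbours → 1 H
  atom 16: aromatic c, 2 neighbours → 1 H
  atom 17: aromatic c, 2 neighbours → 1 H
  atom 18: aromatic c, 3 neighbours → 0 H
  atom 19: Cl (halogen, monovalent) → 0 H
Totals → C:15, H:21, Cl:1, O:3.

C15H21ClO3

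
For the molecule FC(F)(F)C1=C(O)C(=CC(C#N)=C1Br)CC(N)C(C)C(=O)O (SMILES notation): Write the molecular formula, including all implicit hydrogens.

Walk through each heavy atom and fill implicit hydrogens from standard valence (C 4, N 3, O 2, S 2, halogen 1):
  atom 1: F (halogen, monovalent) → 0 H
  atom 2: C, bond orders sum to 4 (valence 4) → 0 H
  atom 3: F (halogen, monovalent) → 0 H
  atom 4: F (halogen, monovalent) → 0 H
  atom 5: C, bond orders sum to 4 (valence 4) → 0 H
  atom 6: C, bond orders sum to 4 (valence 4) → 0 H
  atom 7: O, bond orders sum to 1 (valence 2) → 1 H
  atom 8: C, bond orders sum to 4 (valence 4) → 0 H
  atom 9: C, bond orders sum to 3 (valence 4) → 1 H
  atom 10: C, bond orders sum to 4 (valence 4) → 0 H
  atom 11: C, bond orders sum to 4 (valence 4) → 0 H
  atom 12: N, bond orders sum to 3 (valence 3) → 0 H
  atom 13: C, bond orders sum to 4 (valence 4) → 0 H
  atom 14: Br (halogen, monovalent) → 0 H
  atom 15: C, bond orders sum to 2 (valence 4) → 2 H
  atom 16: C, bond orders sum to 3 (valence 4) → 1 H
  atom 17: N, bond orders sum to 1 (valence 3) → 2 H
  atom 18: C, bond orders sum to 3 (valence 4) → 1 H
  atom 19: C, bond orders sum to 1 (valence 4) → 3 H
  atom 20: C, bond orders sum to 4 (valence 4) → 0 H
  atom 21: O, bond orders sum to 2 (valence 2) → 0 H
  atom 22: O, bond orders sum to 1 (valence 2) → 1 H
Totals → C:13, H:12, Br:1, F:3, N:2, O:3.

C13H12BrF3N2O3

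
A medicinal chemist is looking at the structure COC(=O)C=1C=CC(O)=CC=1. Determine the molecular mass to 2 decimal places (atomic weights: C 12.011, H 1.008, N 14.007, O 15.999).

152.15 g/mol

First, the molecular formula is C8H8O3 (counting implicit H from valence).
  C: 8 × 12.011 = 96.088
  H: 8 × 1.008 = 8.064
  O: 3 × 15.999 = 47.997
Sum: 8×12.011 + 8×1.008 + 3×15.999 = 152.149 → 152.15 g/mol.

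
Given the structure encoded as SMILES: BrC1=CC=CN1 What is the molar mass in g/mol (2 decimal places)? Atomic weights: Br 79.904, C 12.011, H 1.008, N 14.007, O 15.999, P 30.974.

First, the molecular formula is C4H4BrN (counting implicit H from valence).
  Br: 1 × 79.904 = 79.904
  C: 4 × 12.011 = 48.044
  H: 4 × 1.008 = 4.032
  N: 1 × 14.007 = 14.007
Sum: 1×79.904 + 4×12.011 + 4×1.008 + 1×14.007 = 145.987 → 145.99 g/mol.

145.99 g/mol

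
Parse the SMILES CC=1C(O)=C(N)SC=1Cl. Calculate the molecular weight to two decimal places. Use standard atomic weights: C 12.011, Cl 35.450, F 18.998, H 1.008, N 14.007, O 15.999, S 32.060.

First, the molecular formula is C5H6ClNOS (counting implicit H from valence).
  C: 5 × 12.011 = 60.055
  Cl: 1 × 35.450 = 35.450
  H: 6 × 1.008 = 6.048
  N: 1 × 14.007 = 14.007
  O: 1 × 15.999 = 15.999
  S: 1 × 32.060 = 32.060
Sum: 5×12.011 + 1×35.450 + 6×1.008 + 1×14.007 + 1×15.999 + 1×32.060 = 163.619 → 163.62 g/mol.

163.62 g/mol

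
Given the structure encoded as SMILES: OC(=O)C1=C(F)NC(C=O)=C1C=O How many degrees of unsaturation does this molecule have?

Degree of unsaturation = (number of rings) + (number of π bonds).
Ring closures in the SMILES: 1.
π bonds: 5 double bonds (each 1 DoU) → 5 DoU from unsaturation.
Total DoU = 1 + 5 = 6.

6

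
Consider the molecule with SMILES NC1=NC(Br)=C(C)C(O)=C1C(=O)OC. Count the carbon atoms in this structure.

Count every carbon token in the SMILES (each C, including those in ring-closure positions and inside branches).
Carbon count: 8.

8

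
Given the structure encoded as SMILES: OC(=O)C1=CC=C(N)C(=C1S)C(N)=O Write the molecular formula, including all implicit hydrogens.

Walk through each heavy atom and fill implicit hydrogens from standard valence (C 4, N 3, O 2, S 2, halogen 1):
  atom 1: O, bond orders sum to 1 (valence 2) → 1 H
  atom 2: C, bond orders sum to 4 (valence 4) → 0 H
  atom 3: O, bond orders sum to 2 (valence 2) → 0 H
  atom 4: C, bond orders sum to 4 (valence 4) → 0 H
  atom 5: C, bond orders sum to 3 (valence 4) → 1 H
  atom 6: C, bond orders sum to 3 (valence 4) → 1 H
  atom 7: C, bond orders sum to 4 (valence 4) → 0 H
  atom 8: N, bond orders sum to 1 (valence 3) → 2 H
  atom 9: C, bond orders sum to 4 (valence 4) → 0 H
  atom 10: C, bond orders sum to 4 (valence 4) → 0 H
  atom 11: S, bond orders sum to 1 (valence 2) → 1 H
  atom 12: C, bond orders sum to 4 (valence 4) → 0 H
  atom 13: N, bond orders sum to 1 (valence 3) → 2 H
  atom 14: O, bond orders sum to 2 (valence 2) → 0 H
Totals → C:8, H:8, N:2, O:3, S:1.
In Hill order: C8H8N2O3S.

C8H8N2O3S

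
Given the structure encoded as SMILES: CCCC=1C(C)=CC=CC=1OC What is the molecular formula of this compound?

C11H16O

Walk through each heavy atom and fill implicit hydrogens from standard valence (C 4, N 3, O 2, S 2, halogen 1):
  atom 1: C, bond orders sum to 1 (valence 4) → 3 H
  atom 2: C, bond orders sum to 2 (valence 4) → 2 H
  atom 3: C, bond orders sum to 2 (valence 4) → 2 H
  atom 4: C, bond orders sum to 4 (valence 4) → 0 H
  atom 5: C, bond orders sum to 4 (valence 4) → 0 H
  atom 6: C, bond orders sum to 1 (valence 4) → 3 H
  atom 7: C, bond orders sum to 3 (valence 4) → 1 H
  atom 8: C, bond orders sum to 3 (valence 4) → 1 H
  atom 9: C, bond orders sum to 3 (valence 4) → 1 H
  atom 10: C, bond orders sum to 4 (valence 4) → 0 H
  atom 11: O, bond orders sum to 2 (valence 2) → 0 H
  atom 12: C, bond orders sum to 1 (valence 4) → 3 H
Totals → C:11, H:16, O:1.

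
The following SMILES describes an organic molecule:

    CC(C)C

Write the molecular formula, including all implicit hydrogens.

Walk through each heavy atom and fill implicit hydrogens from standard valence (C 4, N 3, O 2, S 2, halogen 1):
  atom 1: C, bond orders sum to 1 (valence 4) → 3 H
  atom 2: C, bond orders sum to 3 (valence 4) → 1 H
  atom 3: C, bond orders sum to 1 (valence 4) → 3 H
  atom 4: C, bond orders sum to 1 (valence 4) → 3 H
Totals → C:4, H:10.

C4H10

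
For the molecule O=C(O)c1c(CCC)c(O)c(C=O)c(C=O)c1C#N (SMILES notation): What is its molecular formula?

Walk through each heavy atom and fill implicit hydrogens from standard valence (C 4, N 3, O 2, S 2, halogen 1); for lowercase aromatic atoms, an aromatic c carries 1 H when it has two neighbours and 0 H with three, and aromatic n carries 0 H:
  atom 1: O, bond orders sum to 2 (valence 2) → 0 H
  atom 2: C, bond orders sum to 4 (valence 4) → 0 H
  atom 3: O, bond orders sum to 1 (valence 2) → 1 H
  atom 4: aromatic c, 3 neighbours → 0 H
  atom 5: aromatic c, 3 neighbours → 0 H
  atom 6: C, bond orders sum to 2 (valence 4) → 2 H
  atom 7: C, bond orders sum to 2 (valence 4) → 2 H
  atom 8: C, bond orders sum to 1 (valence 4) → 3 H
  atom 9: aromatic c, 3 neighbours → 0 H
  atom 10: O, bond orders sum to 1 (valence 2) → 1 H
  atom 11: aromatic c, 3 neighbours → 0 H
  atom 12: C, bond orders sum to 3 (valence 4) → 1 H
  atom 13: O, bond orders sum to 2 (valence 2) → 0 H
  atom 14: aromatic c, 3 neighbours → 0 H
  atom 15: C, bond orders sum to 3 (valence 4) → 1 H
  atom 16: O, bond orders sum to 2 (valence 2) → 0 H
  atom 17: aromatic c, 3 neighbours → 0 H
  atom 18: C, bond orders sum to 4 (valence 4) → 0 H
  atom 19: N, bond orders sum to 3 (valence 3) → 0 H
Totals → C:13, H:11, N:1, O:5.

C13H11NO5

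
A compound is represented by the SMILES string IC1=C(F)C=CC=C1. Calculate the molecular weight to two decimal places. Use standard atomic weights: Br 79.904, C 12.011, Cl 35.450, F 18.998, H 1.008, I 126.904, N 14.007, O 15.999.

222.00 g/mol

First, the molecular formula is C6H4FI (counting implicit H from valence).
  C: 6 × 12.011 = 72.066
  F: 1 × 18.998 = 18.998
  H: 4 × 1.008 = 4.032
  I: 1 × 126.904 = 126.904
Sum: 6×12.011 + 1×18.998 + 4×1.008 + 1×126.904 = 222.000 → 222.00 g/mol.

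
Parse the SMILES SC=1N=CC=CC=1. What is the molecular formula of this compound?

C5H5NS

Walk through each heavy atom and fill implicit hydrogens from standard valence (C 4, N 3, O 2, S 2, halogen 1):
  atom 1: S, bond orders sum to 1 (valence 2) → 1 H
  atom 2: C, bond orders sum to 4 (valence 4) → 0 H
  atom 3: N, bond orders sum to 3 (valence 3) → 0 H
  atom 4: C, bond orders sum to 3 (valence 4) → 1 H
  atom 5: C, bond orders sum to 3 (valence 4) → 1 H
  atom 6: C, bond orders sum to 3 (valence 4) → 1 H
  atom 7: C, bond orders sum to 3 (valence 4) → 1 H
Totals → C:5, H:5, N:1, S:1.
In Hill order: C5H5NS.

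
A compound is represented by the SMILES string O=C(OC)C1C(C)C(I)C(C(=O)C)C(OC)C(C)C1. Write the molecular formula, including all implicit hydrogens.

C14H23IO4

Walk through each heavy atom and fill implicit hydrogens from standard valence (C 4, N 3, O 2, S 2, halogen 1):
  atom 1: O, bond orders sum to 2 (valence 2) → 0 H
  atom 2: C, bond orders sum to 4 (valence 4) → 0 H
  atom 3: O, bond orders sum to 2 (valence 2) → 0 H
  atom 4: C, bond orders sum to 1 (valence 4) → 3 H
  atom 5: C, bond orders sum to 3 (valence 4) → 1 H
  atom 6: C, bond orders sum to 3 (valence 4) → 1 H
  atom 7: C, bond orders sum to 1 (valence 4) → 3 H
  atom 8: C, bond orders sum to 3 (valence 4) → 1 H
  atom 9: I (halogen, monovalent) → 0 H
  atom 10: C, bond orders sum to 3 (valence 4) → 1 H
  atom 11: C, bond orders sum to 4 (valence 4) → 0 H
  atom 12: O, bond orders sum to 2 (valence 2) → 0 H
  atom 13: C, bond orders sum to 1 (valence 4) → 3 H
  atom 14: C, bond orders sum to 3 (valence 4) → 1 H
  atom 15: O, bond orders sum to 2 (valence 2) → 0 H
  atom 16: C, bond orders sum to 1 (valence 4) → 3 H
  atom 17: C, bond orders sum to 3 (valence 4) → 1 H
  atom 18: C, bond orders sum to 1 (valence 4) → 3 H
  atom 19: C, bond orders sum to 2 (valence 4) → 2 H
Totals → C:14, H:23, I:1, O:4.
In Hill order: C14H23IO4.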